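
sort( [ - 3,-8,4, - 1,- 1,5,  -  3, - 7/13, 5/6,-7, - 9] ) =[ -9, - 8,- 7,  -  3, - 3, - 1,-1, - 7/13,5/6,4, 5] 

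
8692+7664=16356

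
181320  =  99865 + 81455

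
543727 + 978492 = 1522219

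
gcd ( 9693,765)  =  9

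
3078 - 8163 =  - 5085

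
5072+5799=10871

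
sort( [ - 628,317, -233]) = [ - 628, - 233, 317 ]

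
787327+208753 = 996080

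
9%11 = 9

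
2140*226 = 483640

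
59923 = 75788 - 15865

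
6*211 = 1266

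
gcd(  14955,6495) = 15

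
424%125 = 49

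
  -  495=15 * ( - 33)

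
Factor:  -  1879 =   -  1879^1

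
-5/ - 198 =5/198 =0.03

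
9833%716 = 525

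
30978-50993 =-20015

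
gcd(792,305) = 1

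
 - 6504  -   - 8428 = 1924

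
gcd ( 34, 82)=2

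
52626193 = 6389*8237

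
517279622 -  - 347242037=864521659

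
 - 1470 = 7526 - 8996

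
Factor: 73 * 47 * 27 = 3^3 * 47^1*73^1=92637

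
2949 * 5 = 14745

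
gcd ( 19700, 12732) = 4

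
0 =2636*0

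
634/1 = 634  =  634.00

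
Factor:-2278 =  - 2^1*17^1*67^1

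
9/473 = 9/473=0.02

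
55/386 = 55/386 =0.14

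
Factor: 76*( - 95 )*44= - 317680 = -  2^4*5^1*11^1*19^2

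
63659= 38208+25451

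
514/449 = 514/449 = 1.14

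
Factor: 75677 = 7^1*19^1*569^1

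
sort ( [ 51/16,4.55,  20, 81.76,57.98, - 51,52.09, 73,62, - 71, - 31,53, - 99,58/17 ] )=[ - 99, -71, - 51, - 31,51/16, 58/17, 4.55,20,52.09, 53,57.98,  62,73,81.76 ] 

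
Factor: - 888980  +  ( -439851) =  - 1328831 = - 7^2* 47^1 * 577^1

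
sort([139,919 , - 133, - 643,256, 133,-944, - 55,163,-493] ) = [ - 944,-643, - 493, -133,  -  55, 133,139, 163, 256, 919]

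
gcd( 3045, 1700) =5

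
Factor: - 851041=  -  851041^1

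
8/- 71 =-1 + 63/71 = - 0.11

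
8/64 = 1/8 = 0.12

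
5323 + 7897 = 13220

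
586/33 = 17 + 25/33 = 17.76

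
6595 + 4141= 10736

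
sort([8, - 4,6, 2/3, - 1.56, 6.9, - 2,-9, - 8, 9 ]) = [ - 9, - 8, - 4, - 2, - 1.56, 2/3, 6,6.9, 8,  9] 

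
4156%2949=1207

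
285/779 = 15/41 = 0.37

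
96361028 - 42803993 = 53557035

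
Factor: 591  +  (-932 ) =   -  11^1 * 31^1 = -341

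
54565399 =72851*749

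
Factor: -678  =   - 2^1*3^1*113^1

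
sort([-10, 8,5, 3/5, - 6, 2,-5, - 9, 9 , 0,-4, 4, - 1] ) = [-10, - 9,-6,- 5, - 4,- 1,0, 3/5,2,4, 5, 8,  9]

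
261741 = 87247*3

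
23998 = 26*923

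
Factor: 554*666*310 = 114378840 = 2^3*3^2*5^1*31^1*37^1*277^1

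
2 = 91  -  89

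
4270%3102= 1168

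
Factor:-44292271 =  - 113^1*391967^1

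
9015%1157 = 916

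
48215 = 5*9643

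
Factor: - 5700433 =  - 137^1*41609^1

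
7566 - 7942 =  - 376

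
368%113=29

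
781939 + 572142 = 1354081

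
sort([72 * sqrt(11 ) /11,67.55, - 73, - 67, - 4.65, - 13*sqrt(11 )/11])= [ - 73, - 67,-4.65, - 13 * sqrt(11) /11,72*sqrt( 11 ) /11,67.55]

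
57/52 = 1+5/52 = 1.10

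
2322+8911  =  11233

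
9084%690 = 114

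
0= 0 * 284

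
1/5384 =1/5384  =  0.00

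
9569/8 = 1196  +  1/8 = 1196.12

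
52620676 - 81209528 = - 28588852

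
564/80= 141/20 = 7.05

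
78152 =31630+46522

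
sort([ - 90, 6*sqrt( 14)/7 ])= [ - 90,6*sqrt(14)/7]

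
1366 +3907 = 5273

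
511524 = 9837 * 52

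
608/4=152 = 152.00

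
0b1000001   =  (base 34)1V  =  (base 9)72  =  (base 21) 32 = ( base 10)65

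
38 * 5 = 190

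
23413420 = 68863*340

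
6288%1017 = 186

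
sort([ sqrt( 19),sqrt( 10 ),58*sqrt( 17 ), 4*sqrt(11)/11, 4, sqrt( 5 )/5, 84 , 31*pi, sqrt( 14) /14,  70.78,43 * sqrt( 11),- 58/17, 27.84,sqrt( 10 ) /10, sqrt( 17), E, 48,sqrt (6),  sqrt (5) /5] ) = [ - 58/17, sqrt( 14)/14 , sqrt (10 )/10, sqrt ( 5 )/5,sqrt(5 )/5,  4*sqrt(11 )/11,sqrt (6), E, sqrt( 10 ), 4,  sqrt( 17 ) , sqrt ( 19),27.84,48 , 70.78, 84,31*pi,  43*sqrt( 11 ),  58*sqrt (17 )] 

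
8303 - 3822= 4481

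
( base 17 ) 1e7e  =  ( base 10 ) 9092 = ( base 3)110110202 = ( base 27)cck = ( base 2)10001110000100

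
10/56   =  5/28 = 0.18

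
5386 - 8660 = - 3274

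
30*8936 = 268080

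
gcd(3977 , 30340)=41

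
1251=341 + 910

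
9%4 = 1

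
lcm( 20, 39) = 780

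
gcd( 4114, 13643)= 1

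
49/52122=7/7446 = 0.00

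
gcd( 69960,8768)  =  8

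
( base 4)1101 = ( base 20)41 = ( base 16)51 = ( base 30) 2l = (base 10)81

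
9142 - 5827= 3315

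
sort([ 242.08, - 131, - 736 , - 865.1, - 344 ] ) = [ - 865.1 , - 736  , - 344, - 131,242.08 ] 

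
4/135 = 4/135 =0.03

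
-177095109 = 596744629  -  773839738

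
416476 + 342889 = 759365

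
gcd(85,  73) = 1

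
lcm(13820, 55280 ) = 55280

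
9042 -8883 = 159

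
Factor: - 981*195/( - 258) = 2^(  -  1 )*3^2*5^1*13^1 * 43^ ( - 1)*109^1 = 63765/86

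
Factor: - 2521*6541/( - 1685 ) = 16489861/1685 = 5^( - 1 ) *31^1 * 211^1*337^( - 1)*2521^1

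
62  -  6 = 56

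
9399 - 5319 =4080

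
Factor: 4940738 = 2^1*11^1*224579^1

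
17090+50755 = 67845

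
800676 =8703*92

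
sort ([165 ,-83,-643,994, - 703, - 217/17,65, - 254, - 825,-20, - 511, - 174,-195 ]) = [  -  825,  -  703 , - 643, -511, - 254, - 195, - 174, - 83, - 20, - 217/17 , 65 , 165,994]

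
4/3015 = 4/3015 = 0.00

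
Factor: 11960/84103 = 2^3*5^1*13^1 * 23^1*31^(  -  1)*2713^( - 1 ) 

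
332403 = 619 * 537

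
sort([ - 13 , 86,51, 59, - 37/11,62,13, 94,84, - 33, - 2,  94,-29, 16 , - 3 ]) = [ - 33, - 29, - 13,  -  37/11, - 3, - 2,13 , 16, 51, 59,62,  84, 86,  94, 94 ] 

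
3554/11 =3554/11=323.09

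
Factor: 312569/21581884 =2^(-2)*19^1*137^( - 1)*  16451^1  *39383^ (-1 ) 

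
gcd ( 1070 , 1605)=535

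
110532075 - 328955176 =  - 218423101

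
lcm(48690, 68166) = 340830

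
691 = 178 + 513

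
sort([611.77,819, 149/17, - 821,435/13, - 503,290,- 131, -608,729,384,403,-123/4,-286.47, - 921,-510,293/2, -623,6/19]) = [ - 921, -821,-623,-608, - 510,- 503 ,- 286.47,-131, - 123/4, 6/19,149/17,435/13, 293/2,290,384,403,611.77,729, 819]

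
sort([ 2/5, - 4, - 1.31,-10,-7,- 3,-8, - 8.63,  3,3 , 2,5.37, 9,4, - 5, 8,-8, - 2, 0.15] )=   [  -  10, - 8.63, - 8, - 8,-7, - 5, - 4, - 3, - 2, - 1.31,0.15, 2/5, 2 , 3, 3,  4, 5.37, 8,9]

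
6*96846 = 581076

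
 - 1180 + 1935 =755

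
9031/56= 161 + 15/56=161.27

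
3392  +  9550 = 12942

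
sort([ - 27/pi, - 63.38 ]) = [  -  63.38, - 27/pi] 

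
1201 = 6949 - 5748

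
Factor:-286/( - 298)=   143/149=11^1  *  13^1*149^ ( - 1 ) 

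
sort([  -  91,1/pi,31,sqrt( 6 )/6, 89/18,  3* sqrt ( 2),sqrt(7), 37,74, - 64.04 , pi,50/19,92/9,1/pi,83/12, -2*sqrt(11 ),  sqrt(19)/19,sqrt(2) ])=[ -91, - 64.04 , - 2 * sqrt( 11),sqrt (19) /19,  1/pi,1/pi, sqrt( 6 )/6,  sqrt( 2 ),50/19,sqrt(7),pi,  3*sqrt(2), 89/18,83/12, 92/9, 31,37,74] 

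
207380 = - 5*( - 41476)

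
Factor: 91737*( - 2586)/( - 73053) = 26359098/8117 = 2^1 * 3^1 * 431^1 * 8117^ ( - 1 )*10193^1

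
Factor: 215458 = 2^1 * 17^1* 6337^1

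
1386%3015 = 1386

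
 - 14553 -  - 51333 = 36780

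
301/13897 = 301/13897  =  0.02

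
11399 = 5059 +6340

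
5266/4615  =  5266/4615 = 1.14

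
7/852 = 7/852 = 0.01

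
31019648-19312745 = 11706903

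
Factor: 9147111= 3^1*53^1*57529^1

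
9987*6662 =66533394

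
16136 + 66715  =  82851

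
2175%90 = 15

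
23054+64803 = 87857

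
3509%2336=1173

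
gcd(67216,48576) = 16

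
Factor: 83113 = 17^1 * 4889^1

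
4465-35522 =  - 31057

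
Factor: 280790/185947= 2^1*5^1*43^1*653^1*185947^(-1) 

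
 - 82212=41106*(  -  2)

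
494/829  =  494/829=0.60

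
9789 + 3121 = 12910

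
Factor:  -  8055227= -8055227^1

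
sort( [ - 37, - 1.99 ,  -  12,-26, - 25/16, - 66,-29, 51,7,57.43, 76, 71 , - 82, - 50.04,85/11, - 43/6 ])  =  [  -  82, - 66,-50.04,-37, - 29, - 26, - 12 , - 43/6,- 1.99 , - 25/16  ,  7, 85/11,51,57.43, 71, 76 ] 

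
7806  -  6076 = 1730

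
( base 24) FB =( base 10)371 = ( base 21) HE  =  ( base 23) G3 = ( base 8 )563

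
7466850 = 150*49779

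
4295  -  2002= 2293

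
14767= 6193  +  8574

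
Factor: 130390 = 2^1*5^1*13^1 *17^1*59^1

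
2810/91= 2810/91 = 30.88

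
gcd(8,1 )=1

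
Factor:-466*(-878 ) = 409148  =  2^2*233^1*439^1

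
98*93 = 9114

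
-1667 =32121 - 33788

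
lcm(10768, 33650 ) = 269200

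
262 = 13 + 249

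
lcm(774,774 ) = 774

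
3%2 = 1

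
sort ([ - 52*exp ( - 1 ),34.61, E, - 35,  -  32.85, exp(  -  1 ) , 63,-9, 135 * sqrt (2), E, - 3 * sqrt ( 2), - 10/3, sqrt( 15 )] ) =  [-35,-32.85, - 52*exp ( - 1), - 9, - 3*sqrt( 2 ), - 10/3,exp(- 1), E,E,sqrt ( 15),34.61, 63,135 * sqrt( 2 ) ] 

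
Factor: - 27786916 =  - 2^2*6946729^1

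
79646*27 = 2150442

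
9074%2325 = 2099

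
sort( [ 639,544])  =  [ 544,  639 ] 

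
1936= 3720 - 1784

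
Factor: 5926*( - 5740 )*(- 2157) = 2^3*3^1*5^1*7^1*41^1 * 719^1*2963^1 = 73370872680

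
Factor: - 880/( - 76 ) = 220/19 = 2^2*5^1* 11^1 * 19^( - 1 )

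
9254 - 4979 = 4275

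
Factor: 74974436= 2^2*53^1 * 353653^1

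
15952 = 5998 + 9954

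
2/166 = 1/83 = 0.01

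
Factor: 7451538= 2^1*3^1*1241923^1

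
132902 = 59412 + 73490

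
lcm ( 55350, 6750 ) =276750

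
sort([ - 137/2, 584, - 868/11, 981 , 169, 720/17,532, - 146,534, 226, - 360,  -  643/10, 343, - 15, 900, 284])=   [ -360, - 146, - 868/11 ,-137/2,-643/10, - 15,720/17, 169,226,  284,343, 532, 534, 584, 900, 981]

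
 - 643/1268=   -  643/1268 = - 0.51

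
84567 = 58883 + 25684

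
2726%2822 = 2726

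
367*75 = 27525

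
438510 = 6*73085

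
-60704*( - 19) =1153376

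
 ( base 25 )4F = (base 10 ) 115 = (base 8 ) 163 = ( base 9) 137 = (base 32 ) 3j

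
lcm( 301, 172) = 1204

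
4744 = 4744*1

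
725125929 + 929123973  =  1654249902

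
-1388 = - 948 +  - 440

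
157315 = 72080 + 85235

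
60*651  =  39060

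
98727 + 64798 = 163525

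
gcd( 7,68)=1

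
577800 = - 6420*( - 90 )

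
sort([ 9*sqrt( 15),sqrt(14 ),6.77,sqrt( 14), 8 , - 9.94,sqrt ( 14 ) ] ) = [ - 9.94,sqrt (14 ),sqrt (14),sqrt(14),6.77,8, 9*sqrt ( 15 )] 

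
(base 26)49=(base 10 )113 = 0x71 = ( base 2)1110001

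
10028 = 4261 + 5767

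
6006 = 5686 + 320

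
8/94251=8/94251 = 0.00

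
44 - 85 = -41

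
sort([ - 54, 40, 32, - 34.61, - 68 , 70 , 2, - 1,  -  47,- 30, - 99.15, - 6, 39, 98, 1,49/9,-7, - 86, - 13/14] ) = [ - 99.15, - 86, - 68, - 54, - 47, - 34.61, - 30,-7, - 6, - 1, - 13/14,1,2, 49/9, 32 , 39, 40  ,  70,98]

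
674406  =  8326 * 81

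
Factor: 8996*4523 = 2^2*13^1*173^1*4523^1=   40688908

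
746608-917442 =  - 170834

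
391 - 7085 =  - 6694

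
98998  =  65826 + 33172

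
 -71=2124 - 2195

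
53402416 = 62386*856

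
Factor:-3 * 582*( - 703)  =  1227438 = 2^1*3^2 *19^1*37^1*97^1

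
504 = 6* 84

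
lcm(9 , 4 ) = 36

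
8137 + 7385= 15522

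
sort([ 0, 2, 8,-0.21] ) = [ - 0.21,0, 2,8] 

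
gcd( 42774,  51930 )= 6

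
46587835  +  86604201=133192036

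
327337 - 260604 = 66733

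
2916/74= 39 + 15/37 = 39.41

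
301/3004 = 301/3004  =  0.10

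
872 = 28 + 844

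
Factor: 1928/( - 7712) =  - 2^( - 2 ) = -  1/4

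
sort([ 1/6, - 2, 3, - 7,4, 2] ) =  [ - 7,-2, 1/6, 2, 3,4] 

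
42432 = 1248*34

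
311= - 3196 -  - 3507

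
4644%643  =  143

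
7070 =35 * 202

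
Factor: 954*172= 164088  =  2^3*3^2*43^1 * 53^1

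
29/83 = 29/83 = 0.35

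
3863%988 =899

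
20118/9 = 2235 + 1/3 = 2235.33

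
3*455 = 1365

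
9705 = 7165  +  2540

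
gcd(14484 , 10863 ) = 3621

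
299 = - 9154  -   - 9453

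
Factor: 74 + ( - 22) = 2^2*13^1 = 52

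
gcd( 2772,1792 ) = 28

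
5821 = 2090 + 3731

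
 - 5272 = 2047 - 7319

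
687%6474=687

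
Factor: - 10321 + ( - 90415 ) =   -  100736  =  - 2^7 *787^1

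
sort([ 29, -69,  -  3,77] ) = [-69, - 3, 29, 77]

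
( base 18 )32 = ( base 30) 1q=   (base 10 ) 56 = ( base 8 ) 70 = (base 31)1P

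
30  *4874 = 146220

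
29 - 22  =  7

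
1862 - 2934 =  - 1072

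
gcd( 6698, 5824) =2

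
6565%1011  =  499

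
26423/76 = 26423/76 =347.67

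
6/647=6/647 = 0.01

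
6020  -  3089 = 2931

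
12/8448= 1/704=0.00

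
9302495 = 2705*3439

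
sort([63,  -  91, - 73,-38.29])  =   [-91,-73,- 38.29, 63]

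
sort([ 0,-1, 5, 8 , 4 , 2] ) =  [ - 1,0,2,4, 5, 8]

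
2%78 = 2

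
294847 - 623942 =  - 329095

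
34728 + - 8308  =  26420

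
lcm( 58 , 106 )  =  3074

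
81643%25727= 4462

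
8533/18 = 474  +  1/18 =474.06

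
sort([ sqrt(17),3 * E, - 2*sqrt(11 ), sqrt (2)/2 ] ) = [ - 2*sqrt(11 ), sqrt( 2 )/2,sqrt(17), 3* E]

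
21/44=21/44= 0.48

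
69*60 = 4140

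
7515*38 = 285570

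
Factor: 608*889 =2^5*7^1*19^1 * 127^1 = 540512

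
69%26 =17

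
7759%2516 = 211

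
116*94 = 10904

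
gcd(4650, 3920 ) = 10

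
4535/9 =4535/9 = 503.89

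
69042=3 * 23014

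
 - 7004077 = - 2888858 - 4115219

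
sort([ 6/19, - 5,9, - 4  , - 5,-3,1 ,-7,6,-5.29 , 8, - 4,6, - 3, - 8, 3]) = [ - 8,-7, - 5.29  , - 5, - 5, - 4, - 4, - 3, - 3,6/19,1, 3, 6, 6,8,9 ] 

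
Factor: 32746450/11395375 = 2^1* 5^(  -  1)*11^1*59539^1*91163^( - 1 ) = 1309858/455815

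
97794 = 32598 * 3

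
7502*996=7471992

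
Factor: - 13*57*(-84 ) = 62244= 2^2*3^2*7^1*13^1 *19^1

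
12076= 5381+6695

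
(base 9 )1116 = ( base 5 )11300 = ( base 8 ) 1471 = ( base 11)690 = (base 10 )825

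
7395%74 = 69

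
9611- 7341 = 2270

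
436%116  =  88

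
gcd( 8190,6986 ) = 14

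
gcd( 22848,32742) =102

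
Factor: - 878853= -3^1*23^1 * 47^1*271^1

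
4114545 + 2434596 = 6549141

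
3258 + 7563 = 10821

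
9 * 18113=163017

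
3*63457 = 190371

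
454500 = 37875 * 12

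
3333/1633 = 2 + 67/1633 = 2.04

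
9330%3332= 2666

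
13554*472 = 6397488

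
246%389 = 246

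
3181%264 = 13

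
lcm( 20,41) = 820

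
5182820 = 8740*593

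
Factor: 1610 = 2^1*5^1*7^1*23^1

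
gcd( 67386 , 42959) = 1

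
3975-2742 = 1233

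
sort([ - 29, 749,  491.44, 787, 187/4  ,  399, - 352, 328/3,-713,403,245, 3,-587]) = [ - 713, - 587,-352, - 29,3,187/4,328/3, 245, 399,403 , 491.44,  749, 787]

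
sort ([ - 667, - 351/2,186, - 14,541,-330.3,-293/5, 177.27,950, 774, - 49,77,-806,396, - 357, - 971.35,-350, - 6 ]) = [-971.35,- 806,-667,-357, - 350, -330.3, - 351/2 ,-293/5,-49, - 14, - 6,77,177.27, 186,396,541,774, 950]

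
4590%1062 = 342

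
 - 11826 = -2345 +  - 9481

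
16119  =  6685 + 9434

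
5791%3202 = 2589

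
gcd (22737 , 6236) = 1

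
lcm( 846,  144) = 6768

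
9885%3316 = 3253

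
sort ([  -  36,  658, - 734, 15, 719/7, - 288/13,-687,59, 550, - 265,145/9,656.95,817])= [ - 734,-687, - 265  , - 36, - 288/13,15, 145/9 , 59,  719/7, 550, 656.95, 658, 817]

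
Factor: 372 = 2^2*3^1*31^1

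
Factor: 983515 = 5^1*13^1 * 15131^1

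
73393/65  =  73393/65 = 1129.12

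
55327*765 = 42325155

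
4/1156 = 1/289 = 0.00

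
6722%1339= 27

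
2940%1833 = 1107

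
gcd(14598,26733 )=3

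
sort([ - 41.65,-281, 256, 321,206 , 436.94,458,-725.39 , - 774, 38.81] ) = [- 774, - 725.39, - 281,- 41.65, 38.81,  206,256 , 321,436.94 , 458 ] 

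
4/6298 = 2/3149 = 0.00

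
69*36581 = 2524089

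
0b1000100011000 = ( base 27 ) 602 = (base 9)6002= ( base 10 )4376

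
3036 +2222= 5258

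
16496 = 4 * 4124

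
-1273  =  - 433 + -840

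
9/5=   1 +4/5= 1.80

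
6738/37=182 + 4/37=182.11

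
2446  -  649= 1797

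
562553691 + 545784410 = 1108338101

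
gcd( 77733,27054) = 27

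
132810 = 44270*3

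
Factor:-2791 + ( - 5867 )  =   - 2^1*3^2*13^1*37^1 = - 8658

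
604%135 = 64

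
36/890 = 18/445 = 0.04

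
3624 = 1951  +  1673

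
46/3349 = 46/3349 = 0.01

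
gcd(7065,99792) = 9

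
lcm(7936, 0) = 0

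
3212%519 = 98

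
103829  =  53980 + 49849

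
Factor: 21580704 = 2^5*3^2*74933^1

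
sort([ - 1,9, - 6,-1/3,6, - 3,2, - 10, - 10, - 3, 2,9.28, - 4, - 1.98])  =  [ - 10,-10, - 6,  -  4,- 3, - 3,-1.98, - 1, -1/3, 2,2,6, 9,9.28] 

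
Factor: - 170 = -2^1*5^1*17^1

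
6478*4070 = 26365460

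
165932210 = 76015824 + 89916386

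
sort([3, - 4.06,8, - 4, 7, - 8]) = [ -8, - 4.06,-4,3,7, 8]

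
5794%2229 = 1336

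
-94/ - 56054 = 47/28027 = 0.00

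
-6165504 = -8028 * 768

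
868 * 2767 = 2401756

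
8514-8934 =-420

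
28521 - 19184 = 9337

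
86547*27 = 2336769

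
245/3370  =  49/674 = 0.07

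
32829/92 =356 + 77/92 =356.84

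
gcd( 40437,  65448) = 9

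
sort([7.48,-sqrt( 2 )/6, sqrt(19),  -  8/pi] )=[ - 8/pi, - sqrt (2)/6,sqrt(19), 7.48]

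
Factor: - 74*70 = -2^2*5^1 * 7^1*37^1 = -5180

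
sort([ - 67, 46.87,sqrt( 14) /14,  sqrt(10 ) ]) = [  -  67, sqrt( 14)/14, sqrt( 10), 46.87]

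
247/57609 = 247/57609= 0.00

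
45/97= 45/97=0.46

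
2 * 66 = 132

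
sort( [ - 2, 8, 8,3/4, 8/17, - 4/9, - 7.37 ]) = [ - 7.37, - 2, - 4/9, 8/17,  3/4, 8, 8 ]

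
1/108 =1/108=0.01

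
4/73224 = 1/18306 = 0.00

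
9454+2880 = 12334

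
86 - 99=  -  13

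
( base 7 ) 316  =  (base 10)160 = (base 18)8g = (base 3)12221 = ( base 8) 240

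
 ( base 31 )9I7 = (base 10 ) 9214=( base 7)35602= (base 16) 23FE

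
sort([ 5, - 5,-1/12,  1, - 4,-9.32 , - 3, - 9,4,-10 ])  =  [-10, -9.32,-9,- 5, - 4, - 3, -1/12, 1,4, 5] 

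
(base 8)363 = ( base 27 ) 90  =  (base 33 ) 7C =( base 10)243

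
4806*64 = 307584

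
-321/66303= - 1 + 21994/22101 = -0.00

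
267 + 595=862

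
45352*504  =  22857408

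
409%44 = 13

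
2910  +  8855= 11765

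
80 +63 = 143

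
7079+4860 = 11939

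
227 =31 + 196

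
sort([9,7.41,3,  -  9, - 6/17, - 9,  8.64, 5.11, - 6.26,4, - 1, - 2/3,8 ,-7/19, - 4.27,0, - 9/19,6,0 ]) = [ - 9, - 9, - 6.26, - 4.27, -1, - 2/3, - 9/19,  -  7/19,-6/17,0, 0,3,4, 5.11,6,7.41, 8 , 8.64,9] 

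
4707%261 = 9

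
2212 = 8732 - 6520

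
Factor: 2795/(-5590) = - 1/2 = - 2^(  -  1 ) 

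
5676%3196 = 2480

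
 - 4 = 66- 70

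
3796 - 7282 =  - 3486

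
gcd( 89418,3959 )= 1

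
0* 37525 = 0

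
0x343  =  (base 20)21F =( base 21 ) 1IG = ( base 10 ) 835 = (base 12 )597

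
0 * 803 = 0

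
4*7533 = 30132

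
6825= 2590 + 4235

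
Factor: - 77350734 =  - 2^1 * 3^3 * 103^1*13907^1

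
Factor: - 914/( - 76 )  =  2^( - 1 )*19^( - 1)*457^1 = 457/38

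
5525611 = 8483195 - 2957584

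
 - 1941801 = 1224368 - 3166169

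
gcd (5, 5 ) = 5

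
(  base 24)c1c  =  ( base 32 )6p4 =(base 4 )1230210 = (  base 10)6948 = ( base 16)1b24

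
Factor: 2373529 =2373529^1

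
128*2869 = 367232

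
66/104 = 33/52=0.63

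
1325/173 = 1325/173 = 7.66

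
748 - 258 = 490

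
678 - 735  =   - 57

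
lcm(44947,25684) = 179788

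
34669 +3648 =38317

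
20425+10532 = 30957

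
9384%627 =606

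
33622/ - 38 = -16811/19 = - 884.79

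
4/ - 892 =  - 1 + 222/223 =- 0.00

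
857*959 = 821863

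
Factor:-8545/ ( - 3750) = 2^( - 1 )*3^(-1)*5^( - 3) * 1709^1 = 1709/750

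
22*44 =968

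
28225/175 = 1129/7 = 161.29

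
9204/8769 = 3068/2923 = 1.05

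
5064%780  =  384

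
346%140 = 66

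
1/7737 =1/7737 = 0.00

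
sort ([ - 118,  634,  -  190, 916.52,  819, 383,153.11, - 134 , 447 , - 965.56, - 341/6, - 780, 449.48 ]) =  [ - 965.56, - 780,- 190, - 134, - 118, - 341/6,153.11, 383,447,449.48, 634, 819,  916.52]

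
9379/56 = 167  +  27/56 = 167.48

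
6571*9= 59139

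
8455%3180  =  2095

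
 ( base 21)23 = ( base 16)2D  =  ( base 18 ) 29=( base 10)45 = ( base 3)1200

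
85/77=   85/77  =  1.10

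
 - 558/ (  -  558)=1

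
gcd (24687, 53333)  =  1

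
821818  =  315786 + 506032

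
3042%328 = 90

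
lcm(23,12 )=276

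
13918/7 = 1988+2/7 = 1988.29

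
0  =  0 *91793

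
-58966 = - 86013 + 27047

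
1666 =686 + 980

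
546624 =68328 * 8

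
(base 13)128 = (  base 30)6n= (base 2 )11001011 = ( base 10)203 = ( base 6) 535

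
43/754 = 43/754 = 0.06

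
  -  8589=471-9060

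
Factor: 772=2^2*193^1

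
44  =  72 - 28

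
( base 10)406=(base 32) cm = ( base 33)ca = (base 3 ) 120001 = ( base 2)110010110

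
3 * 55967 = 167901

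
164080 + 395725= 559805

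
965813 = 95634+870179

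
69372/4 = 17343= 17343.00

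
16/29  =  16/29 = 0.55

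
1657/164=1657/164 = 10.10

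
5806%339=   43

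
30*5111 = 153330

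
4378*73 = 319594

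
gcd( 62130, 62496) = 6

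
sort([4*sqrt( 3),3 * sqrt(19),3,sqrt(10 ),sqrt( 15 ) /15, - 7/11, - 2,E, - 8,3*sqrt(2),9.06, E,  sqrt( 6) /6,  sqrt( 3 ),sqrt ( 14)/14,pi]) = [ - 8, - 2, - 7/11,sqrt ( 15) /15,sqrt( 14)/14,sqrt( 6)/6,sqrt(3),E,E, 3, pi, sqrt( 10),3 * sqrt ( 2),4*sqrt( 3 ),  9.06,3*sqrt ( 19)]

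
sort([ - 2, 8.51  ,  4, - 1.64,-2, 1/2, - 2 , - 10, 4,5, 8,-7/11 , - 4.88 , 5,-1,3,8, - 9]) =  [  -  10,-9,-4.88,-2,- 2,-2, - 1.64,-1,  -  7/11,1/2,  3 , 4,  4,  5,5, 8, 8 , 8.51 ]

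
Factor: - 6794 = - 2^1*43^1*79^1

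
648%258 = 132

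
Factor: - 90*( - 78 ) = 7020 = 2^2 *3^3*5^1*13^1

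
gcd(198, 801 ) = 9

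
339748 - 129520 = 210228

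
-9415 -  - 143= - 9272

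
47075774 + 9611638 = 56687412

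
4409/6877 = 4409/6877  =  0.64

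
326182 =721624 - 395442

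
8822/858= 401/39 = 10.28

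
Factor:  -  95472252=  - 2^2*3^2*2652007^1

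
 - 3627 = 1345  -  4972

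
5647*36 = 203292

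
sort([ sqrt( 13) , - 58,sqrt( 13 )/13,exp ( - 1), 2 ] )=[  -  58, sqrt( 13) /13,exp( - 1 ),2, sqrt( 13)] 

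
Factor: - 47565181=  -  43^1*1106167^1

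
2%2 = 0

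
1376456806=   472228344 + 904228462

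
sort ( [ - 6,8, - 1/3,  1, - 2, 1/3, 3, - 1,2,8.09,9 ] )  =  [ - 6,  -  2, - 1 , - 1/3,1/3,  1,2,3, 8, 8.09,9]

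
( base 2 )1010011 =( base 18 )4b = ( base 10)83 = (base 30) 2n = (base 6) 215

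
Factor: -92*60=-2^4*3^1*5^1*23^1 = -5520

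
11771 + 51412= 63183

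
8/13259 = 8/13259  =  0.00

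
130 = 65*2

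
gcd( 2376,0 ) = 2376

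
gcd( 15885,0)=15885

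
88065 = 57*1545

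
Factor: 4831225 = 5^2*7^1 * 19^1 * 1453^1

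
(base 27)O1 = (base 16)289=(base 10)649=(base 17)243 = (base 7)1615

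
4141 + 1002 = 5143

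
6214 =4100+2114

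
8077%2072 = 1861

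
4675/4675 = 1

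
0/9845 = 0 = 0.00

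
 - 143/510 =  - 143/510 = - 0.28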